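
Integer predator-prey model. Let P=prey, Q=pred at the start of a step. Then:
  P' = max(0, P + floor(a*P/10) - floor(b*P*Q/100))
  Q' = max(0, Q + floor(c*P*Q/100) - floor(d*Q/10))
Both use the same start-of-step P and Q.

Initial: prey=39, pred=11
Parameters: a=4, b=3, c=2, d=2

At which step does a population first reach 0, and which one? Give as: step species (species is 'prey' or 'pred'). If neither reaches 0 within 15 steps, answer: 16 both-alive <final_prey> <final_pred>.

Answer: 5 prey

Derivation:
Step 1: prey: 39+15-12=42; pred: 11+8-2=17
Step 2: prey: 42+16-21=37; pred: 17+14-3=28
Step 3: prey: 37+14-31=20; pred: 28+20-5=43
Step 4: prey: 20+8-25=3; pred: 43+17-8=52
Step 5: prey: 3+1-4=0; pred: 52+3-10=45
First extinction: prey at step 5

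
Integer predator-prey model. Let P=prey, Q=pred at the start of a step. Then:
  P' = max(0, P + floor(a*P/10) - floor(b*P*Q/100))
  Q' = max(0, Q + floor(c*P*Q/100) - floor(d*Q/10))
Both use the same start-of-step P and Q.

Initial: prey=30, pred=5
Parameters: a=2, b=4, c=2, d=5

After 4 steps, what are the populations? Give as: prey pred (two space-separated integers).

Answer: 27 6

Derivation:
Step 1: prey: 30+6-6=30; pred: 5+3-2=6
Step 2: prey: 30+6-7=29; pred: 6+3-3=6
Step 3: prey: 29+5-6=28; pred: 6+3-3=6
Step 4: prey: 28+5-6=27; pred: 6+3-3=6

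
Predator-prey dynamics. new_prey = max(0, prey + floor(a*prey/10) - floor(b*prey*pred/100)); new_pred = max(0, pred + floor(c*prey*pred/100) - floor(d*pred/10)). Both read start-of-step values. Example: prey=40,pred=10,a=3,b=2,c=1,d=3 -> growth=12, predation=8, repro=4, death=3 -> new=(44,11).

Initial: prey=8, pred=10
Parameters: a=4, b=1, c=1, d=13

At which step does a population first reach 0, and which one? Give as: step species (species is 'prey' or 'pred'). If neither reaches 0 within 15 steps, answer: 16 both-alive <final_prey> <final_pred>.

Step 1: prey: 8+3-0=11; pred: 10+0-13=0
First extinction: pred at step 1

Answer: 1 pred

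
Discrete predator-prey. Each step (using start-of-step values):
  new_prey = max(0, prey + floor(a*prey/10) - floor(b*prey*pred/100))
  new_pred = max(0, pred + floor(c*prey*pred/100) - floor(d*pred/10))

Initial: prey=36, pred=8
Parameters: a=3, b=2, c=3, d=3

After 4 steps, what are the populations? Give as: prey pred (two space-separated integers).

Answer: 8 88

Derivation:
Step 1: prey: 36+10-5=41; pred: 8+8-2=14
Step 2: prey: 41+12-11=42; pred: 14+17-4=27
Step 3: prey: 42+12-22=32; pred: 27+34-8=53
Step 4: prey: 32+9-33=8; pred: 53+50-15=88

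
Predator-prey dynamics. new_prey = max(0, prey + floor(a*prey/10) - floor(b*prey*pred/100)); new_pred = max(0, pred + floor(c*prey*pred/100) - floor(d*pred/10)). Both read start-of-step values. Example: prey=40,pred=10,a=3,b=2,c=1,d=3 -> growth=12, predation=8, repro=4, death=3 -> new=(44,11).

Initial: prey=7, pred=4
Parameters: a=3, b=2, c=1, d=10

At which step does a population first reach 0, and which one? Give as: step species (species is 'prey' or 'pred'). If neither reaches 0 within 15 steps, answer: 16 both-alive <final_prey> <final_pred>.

Step 1: prey: 7+2-0=9; pred: 4+0-4=0
First extinction: pred at step 1

Answer: 1 pred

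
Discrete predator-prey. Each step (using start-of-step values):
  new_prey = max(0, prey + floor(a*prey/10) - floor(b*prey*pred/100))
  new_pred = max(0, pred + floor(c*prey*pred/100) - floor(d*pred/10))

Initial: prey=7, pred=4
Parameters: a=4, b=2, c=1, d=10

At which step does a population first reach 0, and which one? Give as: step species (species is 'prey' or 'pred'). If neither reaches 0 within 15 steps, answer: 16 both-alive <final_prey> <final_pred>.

Answer: 1 pred

Derivation:
Step 1: prey: 7+2-0=9; pred: 4+0-4=0
First extinction: pred at step 1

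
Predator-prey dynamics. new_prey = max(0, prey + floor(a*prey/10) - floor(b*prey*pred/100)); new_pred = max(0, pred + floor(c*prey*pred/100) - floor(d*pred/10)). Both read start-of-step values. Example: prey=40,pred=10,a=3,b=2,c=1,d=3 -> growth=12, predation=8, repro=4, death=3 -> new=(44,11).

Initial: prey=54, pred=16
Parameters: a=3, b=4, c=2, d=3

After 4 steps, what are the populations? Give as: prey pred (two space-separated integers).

Answer: 0 24

Derivation:
Step 1: prey: 54+16-34=36; pred: 16+17-4=29
Step 2: prey: 36+10-41=5; pred: 29+20-8=41
Step 3: prey: 5+1-8=0; pred: 41+4-12=33
Step 4: prey: 0+0-0=0; pred: 33+0-9=24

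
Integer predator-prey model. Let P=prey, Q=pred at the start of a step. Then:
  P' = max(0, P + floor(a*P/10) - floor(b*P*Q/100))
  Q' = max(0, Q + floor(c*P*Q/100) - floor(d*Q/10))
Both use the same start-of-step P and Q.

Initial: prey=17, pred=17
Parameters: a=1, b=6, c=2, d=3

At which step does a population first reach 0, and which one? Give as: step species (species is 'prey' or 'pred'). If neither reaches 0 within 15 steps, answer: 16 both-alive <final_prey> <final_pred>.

Answer: 2 prey

Derivation:
Step 1: prey: 17+1-17=1; pred: 17+5-5=17
Step 2: prey: 1+0-1=0; pred: 17+0-5=12
First extinction: prey at step 2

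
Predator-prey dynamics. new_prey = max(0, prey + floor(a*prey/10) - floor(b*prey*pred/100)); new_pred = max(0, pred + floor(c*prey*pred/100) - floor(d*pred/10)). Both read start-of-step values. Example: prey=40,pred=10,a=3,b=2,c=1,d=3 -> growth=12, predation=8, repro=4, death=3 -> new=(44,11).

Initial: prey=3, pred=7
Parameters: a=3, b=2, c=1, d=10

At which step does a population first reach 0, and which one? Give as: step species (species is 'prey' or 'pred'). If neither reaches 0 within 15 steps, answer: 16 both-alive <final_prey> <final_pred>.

Step 1: prey: 3+0-0=3; pred: 7+0-7=0
First extinction: pred at step 1

Answer: 1 pred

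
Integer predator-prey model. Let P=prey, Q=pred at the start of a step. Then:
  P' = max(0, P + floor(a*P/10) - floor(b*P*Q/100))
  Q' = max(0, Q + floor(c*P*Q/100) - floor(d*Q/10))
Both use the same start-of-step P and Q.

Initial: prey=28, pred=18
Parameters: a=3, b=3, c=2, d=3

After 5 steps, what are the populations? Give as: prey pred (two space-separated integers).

Step 1: prey: 28+8-15=21; pred: 18+10-5=23
Step 2: prey: 21+6-14=13; pred: 23+9-6=26
Step 3: prey: 13+3-10=6; pred: 26+6-7=25
Step 4: prey: 6+1-4=3; pred: 25+3-7=21
Step 5: prey: 3+0-1=2; pred: 21+1-6=16

Answer: 2 16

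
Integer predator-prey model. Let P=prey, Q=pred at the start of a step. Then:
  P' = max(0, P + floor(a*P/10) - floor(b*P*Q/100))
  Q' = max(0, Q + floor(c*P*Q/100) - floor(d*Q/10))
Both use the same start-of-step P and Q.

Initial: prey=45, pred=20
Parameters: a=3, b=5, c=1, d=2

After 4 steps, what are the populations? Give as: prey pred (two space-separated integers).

Answer: 0 16

Derivation:
Step 1: prey: 45+13-45=13; pred: 20+9-4=25
Step 2: prey: 13+3-16=0; pred: 25+3-5=23
Step 3: prey: 0+0-0=0; pred: 23+0-4=19
Step 4: prey: 0+0-0=0; pred: 19+0-3=16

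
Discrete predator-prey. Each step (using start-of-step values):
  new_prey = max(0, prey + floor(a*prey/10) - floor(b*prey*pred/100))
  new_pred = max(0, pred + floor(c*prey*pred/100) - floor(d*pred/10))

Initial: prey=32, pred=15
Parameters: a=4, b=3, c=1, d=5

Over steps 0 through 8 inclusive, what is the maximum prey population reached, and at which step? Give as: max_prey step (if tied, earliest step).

Step 1: prey: 32+12-14=30; pred: 15+4-7=12
Step 2: prey: 30+12-10=32; pred: 12+3-6=9
Step 3: prey: 32+12-8=36; pred: 9+2-4=7
Step 4: prey: 36+14-7=43; pred: 7+2-3=6
Step 5: prey: 43+17-7=53; pred: 6+2-3=5
Step 6: prey: 53+21-7=67; pred: 5+2-2=5
Step 7: prey: 67+26-10=83; pred: 5+3-2=6
Step 8: prey: 83+33-14=102; pred: 6+4-3=7
Max prey = 102 at step 8

Answer: 102 8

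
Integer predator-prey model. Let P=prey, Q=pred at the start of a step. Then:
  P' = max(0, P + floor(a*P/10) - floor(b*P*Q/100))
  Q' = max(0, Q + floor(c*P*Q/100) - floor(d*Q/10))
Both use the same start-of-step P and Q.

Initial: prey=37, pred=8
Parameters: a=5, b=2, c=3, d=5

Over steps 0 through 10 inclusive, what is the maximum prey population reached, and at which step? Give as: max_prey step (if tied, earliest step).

Step 1: prey: 37+18-5=50; pred: 8+8-4=12
Step 2: prey: 50+25-12=63; pred: 12+18-6=24
Step 3: prey: 63+31-30=64; pred: 24+45-12=57
Step 4: prey: 64+32-72=24; pred: 57+109-28=138
Step 5: prey: 24+12-66=0; pred: 138+99-69=168
Step 6: prey: 0+0-0=0; pred: 168+0-84=84
Step 7: prey: 0+0-0=0; pred: 84+0-42=42
Step 8: prey: 0+0-0=0; pred: 42+0-21=21
Step 9: prey: 0+0-0=0; pred: 21+0-10=11
Step 10: prey: 0+0-0=0; pred: 11+0-5=6
Max prey = 64 at step 3

Answer: 64 3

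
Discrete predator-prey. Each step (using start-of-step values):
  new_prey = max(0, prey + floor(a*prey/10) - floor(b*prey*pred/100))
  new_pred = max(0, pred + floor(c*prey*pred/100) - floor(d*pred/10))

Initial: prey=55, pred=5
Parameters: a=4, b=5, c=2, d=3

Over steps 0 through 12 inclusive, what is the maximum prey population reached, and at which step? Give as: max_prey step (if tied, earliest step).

Answer: 64 1

Derivation:
Step 1: prey: 55+22-13=64; pred: 5+5-1=9
Step 2: prey: 64+25-28=61; pred: 9+11-2=18
Step 3: prey: 61+24-54=31; pred: 18+21-5=34
Step 4: prey: 31+12-52=0; pred: 34+21-10=45
Step 5: prey: 0+0-0=0; pred: 45+0-13=32
Step 6: prey: 0+0-0=0; pred: 32+0-9=23
Step 7: prey: 0+0-0=0; pred: 23+0-6=17
Step 8: prey: 0+0-0=0; pred: 17+0-5=12
Step 9: prey: 0+0-0=0; pred: 12+0-3=9
Step 10: prey: 0+0-0=0; pred: 9+0-2=7
Step 11: prey: 0+0-0=0; pred: 7+0-2=5
Step 12: prey: 0+0-0=0; pred: 5+0-1=4
Max prey = 64 at step 1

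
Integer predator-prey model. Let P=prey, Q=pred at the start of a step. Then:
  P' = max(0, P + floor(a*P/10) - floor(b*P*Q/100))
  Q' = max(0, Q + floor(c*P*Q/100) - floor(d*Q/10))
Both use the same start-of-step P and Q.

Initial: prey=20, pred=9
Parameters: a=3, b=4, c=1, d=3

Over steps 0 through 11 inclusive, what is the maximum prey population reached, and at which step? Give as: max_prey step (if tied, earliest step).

Answer: 29 11

Derivation:
Step 1: prey: 20+6-7=19; pred: 9+1-2=8
Step 2: prey: 19+5-6=18; pred: 8+1-2=7
Step 3: prey: 18+5-5=18; pred: 7+1-2=6
Step 4: prey: 18+5-4=19; pred: 6+1-1=6
Step 5: prey: 19+5-4=20; pred: 6+1-1=6
Step 6: prey: 20+6-4=22; pred: 6+1-1=6
Step 7: prey: 22+6-5=23; pred: 6+1-1=6
Step 8: prey: 23+6-5=24; pred: 6+1-1=6
Step 9: prey: 24+7-5=26; pred: 6+1-1=6
Step 10: prey: 26+7-6=27; pred: 6+1-1=6
Step 11: prey: 27+8-6=29; pred: 6+1-1=6
Max prey = 29 at step 11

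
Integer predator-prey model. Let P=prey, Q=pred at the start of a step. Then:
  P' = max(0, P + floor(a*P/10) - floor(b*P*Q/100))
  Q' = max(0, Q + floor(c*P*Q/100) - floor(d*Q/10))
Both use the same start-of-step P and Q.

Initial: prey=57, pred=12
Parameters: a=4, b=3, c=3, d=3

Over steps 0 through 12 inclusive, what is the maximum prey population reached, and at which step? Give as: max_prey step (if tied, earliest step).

Answer: 59 1

Derivation:
Step 1: prey: 57+22-20=59; pred: 12+20-3=29
Step 2: prey: 59+23-51=31; pred: 29+51-8=72
Step 3: prey: 31+12-66=0; pred: 72+66-21=117
Step 4: prey: 0+0-0=0; pred: 117+0-35=82
Step 5: prey: 0+0-0=0; pred: 82+0-24=58
Step 6: prey: 0+0-0=0; pred: 58+0-17=41
Step 7: prey: 0+0-0=0; pred: 41+0-12=29
Step 8: prey: 0+0-0=0; pred: 29+0-8=21
Step 9: prey: 0+0-0=0; pred: 21+0-6=15
Step 10: prey: 0+0-0=0; pred: 15+0-4=11
Step 11: prey: 0+0-0=0; pred: 11+0-3=8
Step 12: prey: 0+0-0=0; pred: 8+0-2=6
Max prey = 59 at step 1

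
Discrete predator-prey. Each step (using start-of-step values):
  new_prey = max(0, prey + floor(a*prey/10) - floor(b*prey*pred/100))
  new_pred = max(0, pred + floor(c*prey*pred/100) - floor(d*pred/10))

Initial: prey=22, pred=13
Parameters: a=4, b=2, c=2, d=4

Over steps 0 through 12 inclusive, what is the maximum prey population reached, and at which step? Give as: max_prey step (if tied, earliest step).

Answer: 34 4

Derivation:
Step 1: prey: 22+8-5=25; pred: 13+5-5=13
Step 2: prey: 25+10-6=29; pred: 13+6-5=14
Step 3: prey: 29+11-8=32; pred: 14+8-5=17
Step 4: prey: 32+12-10=34; pred: 17+10-6=21
Step 5: prey: 34+13-14=33; pred: 21+14-8=27
Step 6: prey: 33+13-17=29; pred: 27+17-10=34
Step 7: prey: 29+11-19=21; pred: 34+19-13=40
Step 8: prey: 21+8-16=13; pred: 40+16-16=40
Step 9: prey: 13+5-10=8; pred: 40+10-16=34
Step 10: prey: 8+3-5=6; pred: 34+5-13=26
Step 11: prey: 6+2-3=5; pred: 26+3-10=19
Step 12: prey: 5+2-1=6; pred: 19+1-7=13
Max prey = 34 at step 4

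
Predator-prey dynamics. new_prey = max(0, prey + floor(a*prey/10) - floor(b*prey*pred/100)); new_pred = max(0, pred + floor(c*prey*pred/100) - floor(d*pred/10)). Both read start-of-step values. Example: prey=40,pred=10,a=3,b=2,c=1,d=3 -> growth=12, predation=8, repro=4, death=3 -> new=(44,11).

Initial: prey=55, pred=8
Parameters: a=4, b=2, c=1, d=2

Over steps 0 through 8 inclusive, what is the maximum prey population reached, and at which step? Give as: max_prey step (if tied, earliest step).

Step 1: prey: 55+22-8=69; pred: 8+4-1=11
Step 2: prey: 69+27-15=81; pred: 11+7-2=16
Step 3: prey: 81+32-25=88; pred: 16+12-3=25
Step 4: prey: 88+35-44=79; pred: 25+22-5=42
Step 5: prey: 79+31-66=44; pred: 42+33-8=67
Step 6: prey: 44+17-58=3; pred: 67+29-13=83
Step 7: prey: 3+1-4=0; pred: 83+2-16=69
Step 8: prey: 0+0-0=0; pred: 69+0-13=56
Max prey = 88 at step 3

Answer: 88 3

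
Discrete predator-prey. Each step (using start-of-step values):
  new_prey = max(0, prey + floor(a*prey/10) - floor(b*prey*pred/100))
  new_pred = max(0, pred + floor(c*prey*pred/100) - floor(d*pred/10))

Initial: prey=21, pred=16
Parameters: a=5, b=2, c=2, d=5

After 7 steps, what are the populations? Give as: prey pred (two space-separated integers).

Answer: 35 58

Derivation:
Step 1: prey: 21+10-6=25; pred: 16+6-8=14
Step 2: prey: 25+12-7=30; pred: 14+7-7=14
Step 3: prey: 30+15-8=37; pred: 14+8-7=15
Step 4: prey: 37+18-11=44; pred: 15+11-7=19
Step 5: prey: 44+22-16=50; pred: 19+16-9=26
Step 6: prey: 50+25-26=49; pred: 26+26-13=39
Step 7: prey: 49+24-38=35; pred: 39+38-19=58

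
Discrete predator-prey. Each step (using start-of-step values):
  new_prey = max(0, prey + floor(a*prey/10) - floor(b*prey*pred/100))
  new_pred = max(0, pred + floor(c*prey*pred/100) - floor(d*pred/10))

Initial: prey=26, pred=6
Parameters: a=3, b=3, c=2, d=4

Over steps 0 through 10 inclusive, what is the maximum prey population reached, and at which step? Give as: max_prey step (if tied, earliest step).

Step 1: prey: 26+7-4=29; pred: 6+3-2=7
Step 2: prey: 29+8-6=31; pred: 7+4-2=9
Step 3: prey: 31+9-8=32; pred: 9+5-3=11
Step 4: prey: 32+9-10=31; pred: 11+7-4=14
Step 5: prey: 31+9-13=27; pred: 14+8-5=17
Step 6: prey: 27+8-13=22; pred: 17+9-6=20
Step 7: prey: 22+6-13=15; pred: 20+8-8=20
Step 8: prey: 15+4-9=10; pred: 20+6-8=18
Step 9: prey: 10+3-5=8; pred: 18+3-7=14
Step 10: prey: 8+2-3=7; pred: 14+2-5=11
Max prey = 32 at step 3

Answer: 32 3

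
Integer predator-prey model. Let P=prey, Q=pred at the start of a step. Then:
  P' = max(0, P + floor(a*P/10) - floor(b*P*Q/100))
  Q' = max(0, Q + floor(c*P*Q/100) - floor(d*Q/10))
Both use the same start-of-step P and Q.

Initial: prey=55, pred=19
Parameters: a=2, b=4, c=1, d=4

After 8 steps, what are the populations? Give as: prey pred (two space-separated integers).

Step 1: prey: 55+11-41=25; pred: 19+10-7=22
Step 2: prey: 25+5-22=8; pred: 22+5-8=19
Step 3: prey: 8+1-6=3; pred: 19+1-7=13
Step 4: prey: 3+0-1=2; pred: 13+0-5=8
Step 5: prey: 2+0-0=2; pred: 8+0-3=5
Step 6: prey: 2+0-0=2; pred: 5+0-2=3
Step 7: prey: 2+0-0=2; pred: 3+0-1=2
Step 8: prey: 2+0-0=2; pred: 2+0-0=2

Answer: 2 2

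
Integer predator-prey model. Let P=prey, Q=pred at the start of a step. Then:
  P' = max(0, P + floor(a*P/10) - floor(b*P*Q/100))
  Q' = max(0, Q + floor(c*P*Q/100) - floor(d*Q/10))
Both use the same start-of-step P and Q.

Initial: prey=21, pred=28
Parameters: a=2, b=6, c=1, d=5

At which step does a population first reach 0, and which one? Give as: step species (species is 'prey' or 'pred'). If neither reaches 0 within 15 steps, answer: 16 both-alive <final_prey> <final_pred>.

Step 1: prey: 21+4-35=0; pred: 28+5-14=19
First extinction: prey at step 1

Answer: 1 prey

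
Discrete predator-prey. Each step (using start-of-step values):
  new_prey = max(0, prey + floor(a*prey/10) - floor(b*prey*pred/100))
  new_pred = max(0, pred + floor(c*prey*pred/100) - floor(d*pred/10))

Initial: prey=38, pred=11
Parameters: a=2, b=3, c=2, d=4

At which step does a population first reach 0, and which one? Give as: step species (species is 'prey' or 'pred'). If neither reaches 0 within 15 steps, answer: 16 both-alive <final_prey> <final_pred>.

Step 1: prey: 38+7-12=33; pred: 11+8-4=15
Step 2: prey: 33+6-14=25; pred: 15+9-6=18
Step 3: prey: 25+5-13=17; pred: 18+9-7=20
Step 4: prey: 17+3-10=10; pred: 20+6-8=18
Step 5: prey: 10+2-5=7; pred: 18+3-7=14
Step 6: prey: 7+1-2=6; pred: 14+1-5=10
Step 7: prey: 6+1-1=6; pred: 10+1-4=7
Step 8: prey: 6+1-1=6; pred: 7+0-2=5
Step 9: prey: 6+1-0=7; pred: 5+0-2=3
Step 10: prey: 7+1-0=8; pred: 3+0-1=2
Step 11: prey: 8+1-0=9; pred: 2+0-0=2
Step 12: prey: 9+1-0=10; pred: 2+0-0=2
Step 13: prey: 10+2-0=12; pred: 2+0-0=2
Step 14: prey: 12+2-0=14; pred: 2+0-0=2
Step 15: prey: 14+2-0=16; pred: 2+0-0=2
No extinction within 15 steps

Answer: 16 both-alive 16 2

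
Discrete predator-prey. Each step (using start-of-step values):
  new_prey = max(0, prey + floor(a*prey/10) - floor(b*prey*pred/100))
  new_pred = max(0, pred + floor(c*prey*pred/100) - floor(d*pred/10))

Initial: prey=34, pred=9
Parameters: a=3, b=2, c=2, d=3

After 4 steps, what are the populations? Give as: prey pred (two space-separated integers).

Answer: 27 42

Derivation:
Step 1: prey: 34+10-6=38; pred: 9+6-2=13
Step 2: prey: 38+11-9=40; pred: 13+9-3=19
Step 3: prey: 40+12-15=37; pred: 19+15-5=29
Step 4: prey: 37+11-21=27; pred: 29+21-8=42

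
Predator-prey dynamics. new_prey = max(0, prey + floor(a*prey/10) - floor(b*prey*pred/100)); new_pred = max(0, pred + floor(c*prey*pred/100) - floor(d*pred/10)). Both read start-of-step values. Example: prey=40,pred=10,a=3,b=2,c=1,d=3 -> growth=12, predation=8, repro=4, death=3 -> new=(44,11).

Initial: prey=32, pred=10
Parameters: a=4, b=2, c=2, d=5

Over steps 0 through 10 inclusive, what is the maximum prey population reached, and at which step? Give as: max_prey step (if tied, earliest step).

Step 1: prey: 32+12-6=38; pred: 10+6-5=11
Step 2: prey: 38+15-8=45; pred: 11+8-5=14
Step 3: prey: 45+18-12=51; pred: 14+12-7=19
Step 4: prey: 51+20-19=52; pred: 19+19-9=29
Step 5: prey: 52+20-30=42; pred: 29+30-14=45
Step 6: prey: 42+16-37=21; pred: 45+37-22=60
Step 7: prey: 21+8-25=4; pred: 60+25-30=55
Step 8: prey: 4+1-4=1; pred: 55+4-27=32
Step 9: prey: 1+0-0=1; pred: 32+0-16=16
Step 10: prey: 1+0-0=1; pred: 16+0-8=8
Max prey = 52 at step 4

Answer: 52 4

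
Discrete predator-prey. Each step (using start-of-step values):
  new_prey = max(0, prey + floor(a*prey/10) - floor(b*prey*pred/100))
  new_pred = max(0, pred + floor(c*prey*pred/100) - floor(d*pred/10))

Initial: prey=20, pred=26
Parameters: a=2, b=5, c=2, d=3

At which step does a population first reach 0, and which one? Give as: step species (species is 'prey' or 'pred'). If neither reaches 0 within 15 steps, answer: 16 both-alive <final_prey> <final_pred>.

Answer: 1 prey

Derivation:
Step 1: prey: 20+4-26=0; pred: 26+10-7=29
First extinction: prey at step 1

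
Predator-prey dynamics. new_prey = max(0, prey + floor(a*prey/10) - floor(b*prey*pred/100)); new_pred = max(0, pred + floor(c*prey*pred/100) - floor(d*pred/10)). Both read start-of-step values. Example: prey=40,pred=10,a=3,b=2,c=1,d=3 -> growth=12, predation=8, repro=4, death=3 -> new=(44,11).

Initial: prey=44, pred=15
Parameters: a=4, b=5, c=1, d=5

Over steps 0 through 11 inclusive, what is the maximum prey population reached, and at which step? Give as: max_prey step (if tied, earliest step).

Answer: 119 11

Derivation:
Step 1: prey: 44+17-33=28; pred: 15+6-7=14
Step 2: prey: 28+11-19=20; pred: 14+3-7=10
Step 3: prey: 20+8-10=18; pred: 10+2-5=7
Step 4: prey: 18+7-6=19; pred: 7+1-3=5
Step 5: prey: 19+7-4=22; pred: 5+0-2=3
Step 6: prey: 22+8-3=27; pred: 3+0-1=2
Step 7: prey: 27+10-2=35; pred: 2+0-1=1
Step 8: prey: 35+14-1=48; pred: 1+0-0=1
Step 9: prey: 48+19-2=65; pred: 1+0-0=1
Step 10: prey: 65+26-3=88; pred: 1+0-0=1
Step 11: prey: 88+35-4=119; pred: 1+0-0=1
Max prey = 119 at step 11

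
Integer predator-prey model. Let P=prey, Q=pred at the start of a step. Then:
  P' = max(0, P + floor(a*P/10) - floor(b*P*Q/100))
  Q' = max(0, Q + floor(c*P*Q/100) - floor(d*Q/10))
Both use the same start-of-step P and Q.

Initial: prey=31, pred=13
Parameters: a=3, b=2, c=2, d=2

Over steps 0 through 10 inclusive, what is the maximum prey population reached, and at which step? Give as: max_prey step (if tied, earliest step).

Answer: 32 1

Derivation:
Step 1: prey: 31+9-8=32; pred: 13+8-2=19
Step 2: prey: 32+9-12=29; pred: 19+12-3=28
Step 3: prey: 29+8-16=21; pred: 28+16-5=39
Step 4: prey: 21+6-16=11; pred: 39+16-7=48
Step 5: prey: 11+3-10=4; pred: 48+10-9=49
Step 6: prey: 4+1-3=2; pred: 49+3-9=43
Step 7: prey: 2+0-1=1; pred: 43+1-8=36
Step 8: prey: 1+0-0=1; pred: 36+0-7=29
Step 9: prey: 1+0-0=1; pred: 29+0-5=24
Step 10: prey: 1+0-0=1; pred: 24+0-4=20
Max prey = 32 at step 1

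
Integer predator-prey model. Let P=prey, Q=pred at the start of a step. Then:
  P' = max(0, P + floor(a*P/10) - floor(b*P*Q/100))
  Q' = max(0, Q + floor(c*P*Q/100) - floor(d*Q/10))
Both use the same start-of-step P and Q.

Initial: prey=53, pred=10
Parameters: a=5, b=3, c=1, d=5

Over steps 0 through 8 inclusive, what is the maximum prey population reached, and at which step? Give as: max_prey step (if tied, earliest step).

Step 1: prey: 53+26-15=64; pred: 10+5-5=10
Step 2: prey: 64+32-19=77; pred: 10+6-5=11
Step 3: prey: 77+38-25=90; pred: 11+8-5=14
Step 4: prey: 90+45-37=98; pred: 14+12-7=19
Step 5: prey: 98+49-55=92; pred: 19+18-9=28
Step 6: prey: 92+46-77=61; pred: 28+25-14=39
Step 7: prey: 61+30-71=20; pred: 39+23-19=43
Step 8: prey: 20+10-25=5; pred: 43+8-21=30
Max prey = 98 at step 4

Answer: 98 4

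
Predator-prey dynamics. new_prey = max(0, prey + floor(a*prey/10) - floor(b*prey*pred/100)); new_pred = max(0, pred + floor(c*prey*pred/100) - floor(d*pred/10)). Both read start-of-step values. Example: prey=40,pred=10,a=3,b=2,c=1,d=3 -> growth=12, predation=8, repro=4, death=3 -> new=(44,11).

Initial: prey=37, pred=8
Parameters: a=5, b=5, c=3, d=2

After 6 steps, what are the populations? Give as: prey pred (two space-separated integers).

Answer: 0 27

Derivation:
Step 1: prey: 37+18-14=41; pred: 8+8-1=15
Step 2: prey: 41+20-30=31; pred: 15+18-3=30
Step 3: prey: 31+15-46=0; pred: 30+27-6=51
Step 4: prey: 0+0-0=0; pred: 51+0-10=41
Step 5: prey: 0+0-0=0; pred: 41+0-8=33
Step 6: prey: 0+0-0=0; pred: 33+0-6=27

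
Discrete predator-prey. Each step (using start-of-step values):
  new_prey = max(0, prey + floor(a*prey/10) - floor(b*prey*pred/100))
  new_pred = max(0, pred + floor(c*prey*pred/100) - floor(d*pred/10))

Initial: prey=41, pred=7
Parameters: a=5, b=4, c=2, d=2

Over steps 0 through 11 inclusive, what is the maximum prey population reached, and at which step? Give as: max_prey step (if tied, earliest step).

Step 1: prey: 41+20-11=50; pred: 7+5-1=11
Step 2: prey: 50+25-22=53; pred: 11+11-2=20
Step 3: prey: 53+26-42=37; pred: 20+21-4=37
Step 4: prey: 37+18-54=1; pred: 37+27-7=57
Step 5: prey: 1+0-2=0; pred: 57+1-11=47
Step 6: prey: 0+0-0=0; pred: 47+0-9=38
Step 7: prey: 0+0-0=0; pred: 38+0-7=31
Step 8: prey: 0+0-0=0; pred: 31+0-6=25
Step 9: prey: 0+0-0=0; pred: 25+0-5=20
Step 10: prey: 0+0-0=0; pred: 20+0-4=16
Step 11: prey: 0+0-0=0; pred: 16+0-3=13
Max prey = 53 at step 2

Answer: 53 2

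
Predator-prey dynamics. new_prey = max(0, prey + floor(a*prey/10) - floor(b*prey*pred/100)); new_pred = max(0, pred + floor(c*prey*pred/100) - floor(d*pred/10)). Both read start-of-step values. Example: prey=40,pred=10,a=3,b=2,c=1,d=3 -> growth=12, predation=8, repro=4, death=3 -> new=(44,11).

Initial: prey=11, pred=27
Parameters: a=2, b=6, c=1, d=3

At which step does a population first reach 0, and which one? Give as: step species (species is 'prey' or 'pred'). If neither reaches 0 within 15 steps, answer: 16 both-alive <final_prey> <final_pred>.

Answer: 1 prey

Derivation:
Step 1: prey: 11+2-17=0; pred: 27+2-8=21
First extinction: prey at step 1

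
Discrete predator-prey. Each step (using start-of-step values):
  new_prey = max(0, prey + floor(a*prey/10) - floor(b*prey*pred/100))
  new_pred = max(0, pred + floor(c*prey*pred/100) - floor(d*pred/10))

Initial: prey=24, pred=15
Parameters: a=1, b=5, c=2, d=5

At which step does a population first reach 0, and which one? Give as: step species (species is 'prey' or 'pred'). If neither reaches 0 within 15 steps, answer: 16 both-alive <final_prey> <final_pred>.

Answer: 16 both-alive 1 1

Derivation:
Step 1: prey: 24+2-18=8; pred: 15+7-7=15
Step 2: prey: 8+0-6=2; pred: 15+2-7=10
Step 3: prey: 2+0-1=1; pred: 10+0-5=5
Step 4: prey: 1+0-0=1; pred: 5+0-2=3
Step 5: prey: 1+0-0=1; pred: 3+0-1=2
Step 6: prey: 1+0-0=1; pred: 2+0-1=1
Step 7: prey: 1+0-0=1; pred: 1+0-0=1
Steps 8-15: state stable at prey=1, pred=1 (no change)
No extinction within 15 steps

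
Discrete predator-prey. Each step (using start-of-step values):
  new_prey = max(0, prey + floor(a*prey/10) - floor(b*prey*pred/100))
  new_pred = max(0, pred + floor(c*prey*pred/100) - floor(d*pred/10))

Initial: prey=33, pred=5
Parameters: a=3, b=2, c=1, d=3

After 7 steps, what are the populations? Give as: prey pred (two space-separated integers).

Answer: 83 25

Derivation:
Step 1: prey: 33+9-3=39; pred: 5+1-1=5
Step 2: prey: 39+11-3=47; pred: 5+1-1=5
Step 3: prey: 47+14-4=57; pred: 5+2-1=6
Step 4: prey: 57+17-6=68; pred: 6+3-1=8
Step 5: prey: 68+20-10=78; pred: 8+5-2=11
Step 6: prey: 78+23-17=84; pred: 11+8-3=16
Step 7: prey: 84+25-26=83; pred: 16+13-4=25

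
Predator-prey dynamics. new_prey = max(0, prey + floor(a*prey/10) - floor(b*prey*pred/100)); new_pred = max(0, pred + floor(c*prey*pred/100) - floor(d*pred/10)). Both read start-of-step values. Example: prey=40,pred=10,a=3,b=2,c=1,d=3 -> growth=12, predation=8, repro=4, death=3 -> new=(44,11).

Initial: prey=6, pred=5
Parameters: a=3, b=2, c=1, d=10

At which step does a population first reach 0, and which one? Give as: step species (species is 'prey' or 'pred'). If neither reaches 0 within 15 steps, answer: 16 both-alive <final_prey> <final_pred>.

Step 1: prey: 6+1-0=7; pred: 5+0-5=0
First extinction: pred at step 1

Answer: 1 pred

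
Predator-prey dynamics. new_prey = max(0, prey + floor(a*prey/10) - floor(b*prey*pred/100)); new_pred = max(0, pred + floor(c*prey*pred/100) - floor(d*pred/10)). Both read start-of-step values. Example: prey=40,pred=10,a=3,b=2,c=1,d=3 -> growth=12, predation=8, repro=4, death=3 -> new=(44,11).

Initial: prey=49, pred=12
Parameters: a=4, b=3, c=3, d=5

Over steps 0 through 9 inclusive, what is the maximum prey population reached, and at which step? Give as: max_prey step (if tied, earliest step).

Step 1: prey: 49+19-17=51; pred: 12+17-6=23
Step 2: prey: 51+20-35=36; pred: 23+35-11=47
Step 3: prey: 36+14-50=0; pred: 47+50-23=74
Step 4: prey: 0+0-0=0; pred: 74+0-37=37
Step 5: prey: 0+0-0=0; pred: 37+0-18=19
Step 6: prey: 0+0-0=0; pred: 19+0-9=10
Step 7: prey: 0+0-0=0; pred: 10+0-5=5
Step 8: prey: 0+0-0=0; pred: 5+0-2=3
Step 9: prey: 0+0-0=0; pred: 3+0-1=2
Max prey = 51 at step 1

Answer: 51 1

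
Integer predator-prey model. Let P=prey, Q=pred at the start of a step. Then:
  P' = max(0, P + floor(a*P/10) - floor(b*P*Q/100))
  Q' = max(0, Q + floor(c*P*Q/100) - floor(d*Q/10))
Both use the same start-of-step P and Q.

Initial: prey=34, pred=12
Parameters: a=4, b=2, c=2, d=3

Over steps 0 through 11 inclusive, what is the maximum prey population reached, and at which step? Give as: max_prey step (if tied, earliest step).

Answer: 41 2

Derivation:
Step 1: prey: 34+13-8=39; pred: 12+8-3=17
Step 2: prey: 39+15-13=41; pred: 17+13-5=25
Step 3: prey: 41+16-20=37; pred: 25+20-7=38
Step 4: prey: 37+14-28=23; pred: 38+28-11=55
Step 5: prey: 23+9-25=7; pred: 55+25-16=64
Step 6: prey: 7+2-8=1; pred: 64+8-19=53
Step 7: prey: 1+0-1=0; pred: 53+1-15=39
Step 8: prey: 0+0-0=0; pred: 39+0-11=28
Step 9: prey: 0+0-0=0; pred: 28+0-8=20
Step 10: prey: 0+0-0=0; pred: 20+0-6=14
Step 11: prey: 0+0-0=0; pred: 14+0-4=10
Max prey = 41 at step 2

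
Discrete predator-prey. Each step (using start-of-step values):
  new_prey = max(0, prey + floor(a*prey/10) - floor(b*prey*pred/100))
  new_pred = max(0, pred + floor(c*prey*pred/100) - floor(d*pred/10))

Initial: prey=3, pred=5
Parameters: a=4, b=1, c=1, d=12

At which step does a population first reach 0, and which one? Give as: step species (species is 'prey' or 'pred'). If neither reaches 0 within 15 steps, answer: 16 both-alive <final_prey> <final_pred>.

Step 1: prey: 3+1-0=4; pred: 5+0-6=0
First extinction: pred at step 1

Answer: 1 pred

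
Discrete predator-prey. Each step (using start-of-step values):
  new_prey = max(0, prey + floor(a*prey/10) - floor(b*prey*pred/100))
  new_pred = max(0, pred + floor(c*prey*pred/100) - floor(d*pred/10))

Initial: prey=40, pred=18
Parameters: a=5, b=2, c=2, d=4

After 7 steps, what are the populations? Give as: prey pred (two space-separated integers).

Answer: 0 24

Derivation:
Step 1: prey: 40+20-14=46; pred: 18+14-7=25
Step 2: prey: 46+23-23=46; pred: 25+23-10=38
Step 3: prey: 46+23-34=35; pred: 38+34-15=57
Step 4: prey: 35+17-39=13; pred: 57+39-22=74
Step 5: prey: 13+6-19=0; pred: 74+19-29=64
Step 6: prey: 0+0-0=0; pred: 64+0-25=39
Step 7: prey: 0+0-0=0; pred: 39+0-15=24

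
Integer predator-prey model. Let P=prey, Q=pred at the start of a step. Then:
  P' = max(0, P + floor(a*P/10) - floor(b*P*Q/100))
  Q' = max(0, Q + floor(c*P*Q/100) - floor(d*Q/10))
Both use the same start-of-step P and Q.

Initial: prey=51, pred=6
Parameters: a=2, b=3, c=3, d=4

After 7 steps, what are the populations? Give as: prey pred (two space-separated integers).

Answer: 0 12

Derivation:
Step 1: prey: 51+10-9=52; pred: 6+9-2=13
Step 2: prey: 52+10-20=42; pred: 13+20-5=28
Step 3: prey: 42+8-35=15; pred: 28+35-11=52
Step 4: prey: 15+3-23=0; pred: 52+23-20=55
Step 5: prey: 0+0-0=0; pred: 55+0-22=33
Step 6: prey: 0+0-0=0; pred: 33+0-13=20
Step 7: prey: 0+0-0=0; pred: 20+0-8=12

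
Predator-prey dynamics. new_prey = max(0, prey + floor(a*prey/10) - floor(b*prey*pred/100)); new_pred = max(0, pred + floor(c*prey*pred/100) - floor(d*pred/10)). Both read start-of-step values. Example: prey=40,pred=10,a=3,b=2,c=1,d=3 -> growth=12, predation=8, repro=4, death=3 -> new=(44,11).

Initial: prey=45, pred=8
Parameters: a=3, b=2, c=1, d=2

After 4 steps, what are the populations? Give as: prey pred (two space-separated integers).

Answer: 55 25

Derivation:
Step 1: prey: 45+13-7=51; pred: 8+3-1=10
Step 2: prey: 51+15-10=56; pred: 10+5-2=13
Step 3: prey: 56+16-14=58; pred: 13+7-2=18
Step 4: prey: 58+17-20=55; pred: 18+10-3=25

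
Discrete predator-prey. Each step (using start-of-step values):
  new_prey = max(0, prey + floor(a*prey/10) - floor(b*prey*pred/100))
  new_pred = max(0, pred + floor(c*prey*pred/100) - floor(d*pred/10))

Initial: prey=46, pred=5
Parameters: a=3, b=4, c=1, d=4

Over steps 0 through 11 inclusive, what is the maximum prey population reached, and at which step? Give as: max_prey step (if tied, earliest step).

Answer: 72 6

Derivation:
Step 1: prey: 46+13-9=50; pred: 5+2-2=5
Step 2: prey: 50+15-10=55; pred: 5+2-2=5
Step 3: prey: 55+16-11=60; pred: 5+2-2=5
Step 4: prey: 60+18-12=66; pred: 5+3-2=6
Step 5: prey: 66+19-15=70; pred: 6+3-2=7
Step 6: prey: 70+21-19=72; pred: 7+4-2=9
Step 7: prey: 72+21-25=68; pred: 9+6-3=12
Step 8: prey: 68+20-32=56; pred: 12+8-4=16
Step 9: prey: 56+16-35=37; pred: 16+8-6=18
Step 10: prey: 37+11-26=22; pred: 18+6-7=17
Step 11: prey: 22+6-14=14; pred: 17+3-6=14
Max prey = 72 at step 6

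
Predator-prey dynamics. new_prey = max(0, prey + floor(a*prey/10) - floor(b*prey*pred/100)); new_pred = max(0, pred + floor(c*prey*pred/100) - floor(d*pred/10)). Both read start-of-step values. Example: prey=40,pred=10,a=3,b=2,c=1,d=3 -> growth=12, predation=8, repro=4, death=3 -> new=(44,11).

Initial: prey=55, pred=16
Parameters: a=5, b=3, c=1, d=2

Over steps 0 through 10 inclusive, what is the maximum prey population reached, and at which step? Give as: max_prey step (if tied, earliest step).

Step 1: prey: 55+27-26=56; pred: 16+8-3=21
Step 2: prey: 56+28-35=49; pred: 21+11-4=28
Step 3: prey: 49+24-41=32; pred: 28+13-5=36
Step 4: prey: 32+16-34=14; pred: 36+11-7=40
Step 5: prey: 14+7-16=5; pred: 40+5-8=37
Step 6: prey: 5+2-5=2; pred: 37+1-7=31
Step 7: prey: 2+1-1=2; pred: 31+0-6=25
Step 8: prey: 2+1-1=2; pred: 25+0-5=20
Step 9: prey: 2+1-1=2; pred: 20+0-4=16
Step 10: prey: 2+1-0=3; pred: 16+0-3=13
Max prey = 56 at step 1

Answer: 56 1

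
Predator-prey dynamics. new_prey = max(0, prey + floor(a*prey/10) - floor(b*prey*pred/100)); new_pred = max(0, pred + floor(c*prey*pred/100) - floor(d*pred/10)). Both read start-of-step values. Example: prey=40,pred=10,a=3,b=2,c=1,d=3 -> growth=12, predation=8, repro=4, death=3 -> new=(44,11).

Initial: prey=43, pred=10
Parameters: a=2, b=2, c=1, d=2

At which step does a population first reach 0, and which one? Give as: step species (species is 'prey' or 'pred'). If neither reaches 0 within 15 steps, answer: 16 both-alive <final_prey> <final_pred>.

Step 1: prey: 43+8-8=43; pred: 10+4-2=12
Step 2: prey: 43+8-10=41; pred: 12+5-2=15
Step 3: prey: 41+8-12=37; pred: 15+6-3=18
Step 4: prey: 37+7-13=31; pred: 18+6-3=21
Step 5: prey: 31+6-13=24; pred: 21+6-4=23
Step 6: prey: 24+4-11=17; pred: 23+5-4=24
Step 7: prey: 17+3-8=12; pred: 24+4-4=24
Step 8: prey: 12+2-5=9; pred: 24+2-4=22
Step 9: prey: 9+1-3=7; pred: 22+1-4=19
Step 10: prey: 7+1-2=6; pred: 19+1-3=17
Step 11: prey: 6+1-2=5; pred: 17+1-3=15
Step 12: prey: 5+1-1=5; pred: 15+0-3=12
Step 13: prey: 5+1-1=5; pred: 12+0-2=10
Step 14: prey: 5+1-1=5; pred: 10+0-2=8
Step 15: prey: 5+1-0=6; pred: 8+0-1=7
No extinction within 15 steps

Answer: 16 both-alive 6 7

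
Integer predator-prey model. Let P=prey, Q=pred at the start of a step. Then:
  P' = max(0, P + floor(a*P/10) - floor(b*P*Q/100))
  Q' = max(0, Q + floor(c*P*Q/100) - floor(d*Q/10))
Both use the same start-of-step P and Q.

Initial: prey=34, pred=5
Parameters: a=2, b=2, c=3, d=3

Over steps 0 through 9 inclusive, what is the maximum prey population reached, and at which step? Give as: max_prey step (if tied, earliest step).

Answer: 38 2

Derivation:
Step 1: prey: 34+6-3=37; pred: 5+5-1=9
Step 2: prey: 37+7-6=38; pred: 9+9-2=16
Step 3: prey: 38+7-12=33; pred: 16+18-4=30
Step 4: prey: 33+6-19=20; pred: 30+29-9=50
Step 5: prey: 20+4-20=4; pred: 50+30-15=65
Step 6: prey: 4+0-5=0; pred: 65+7-19=53
Step 7: prey: 0+0-0=0; pred: 53+0-15=38
Step 8: prey: 0+0-0=0; pred: 38+0-11=27
Step 9: prey: 0+0-0=0; pred: 27+0-8=19
Max prey = 38 at step 2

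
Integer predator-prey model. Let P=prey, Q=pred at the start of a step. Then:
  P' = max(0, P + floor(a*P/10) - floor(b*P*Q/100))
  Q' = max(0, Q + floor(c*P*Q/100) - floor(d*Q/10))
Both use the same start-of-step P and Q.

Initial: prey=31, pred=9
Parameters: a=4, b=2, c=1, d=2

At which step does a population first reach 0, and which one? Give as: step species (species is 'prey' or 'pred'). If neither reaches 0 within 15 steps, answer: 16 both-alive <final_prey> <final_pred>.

Step 1: prey: 31+12-5=38; pred: 9+2-1=10
Step 2: prey: 38+15-7=46; pred: 10+3-2=11
Step 3: prey: 46+18-10=54; pred: 11+5-2=14
Step 4: prey: 54+21-15=60; pred: 14+7-2=19
Step 5: prey: 60+24-22=62; pred: 19+11-3=27
Step 6: prey: 62+24-33=53; pred: 27+16-5=38
Step 7: prey: 53+21-40=34; pred: 38+20-7=51
Step 8: prey: 34+13-34=13; pred: 51+17-10=58
Step 9: prey: 13+5-15=3; pred: 58+7-11=54
Step 10: prey: 3+1-3=1; pred: 54+1-10=45
Step 11: prey: 1+0-0=1; pred: 45+0-9=36
Step 12: prey: 1+0-0=1; pred: 36+0-7=29
Step 13: prey: 1+0-0=1; pred: 29+0-5=24
Step 14: prey: 1+0-0=1; pred: 24+0-4=20
Step 15: prey: 1+0-0=1; pred: 20+0-4=16
No extinction within 15 steps

Answer: 16 both-alive 1 16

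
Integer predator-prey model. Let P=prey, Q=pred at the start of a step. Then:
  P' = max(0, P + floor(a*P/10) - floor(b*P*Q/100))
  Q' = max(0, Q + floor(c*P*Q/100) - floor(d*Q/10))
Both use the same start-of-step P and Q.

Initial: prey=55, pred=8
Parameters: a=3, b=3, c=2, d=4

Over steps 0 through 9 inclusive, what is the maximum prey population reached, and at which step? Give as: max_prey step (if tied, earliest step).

Answer: 58 1

Derivation:
Step 1: prey: 55+16-13=58; pred: 8+8-3=13
Step 2: prey: 58+17-22=53; pred: 13+15-5=23
Step 3: prey: 53+15-36=32; pred: 23+24-9=38
Step 4: prey: 32+9-36=5; pred: 38+24-15=47
Step 5: prey: 5+1-7=0; pred: 47+4-18=33
Step 6: prey: 0+0-0=0; pred: 33+0-13=20
Step 7: prey: 0+0-0=0; pred: 20+0-8=12
Step 8: prey: 0+0-0=0; pred: 12+0-4=8
Step 9: prey: 0+0-0=0; pred: 8+0-3=5
Max prey = 58 at step 1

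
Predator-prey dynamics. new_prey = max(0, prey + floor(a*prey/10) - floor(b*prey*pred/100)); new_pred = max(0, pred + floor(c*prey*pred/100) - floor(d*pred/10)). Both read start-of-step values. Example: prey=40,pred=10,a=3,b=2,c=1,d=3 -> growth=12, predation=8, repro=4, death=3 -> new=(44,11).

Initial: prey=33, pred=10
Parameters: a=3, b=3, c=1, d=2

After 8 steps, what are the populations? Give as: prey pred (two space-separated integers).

Step 1: prey: 33+9-9=33; pred: 10+3-2=11
Step 2: prey: 33+9-10=32; pred: 11+3-2=12
Step 3: prey: 32+9-11=30; pred: 12+3-2=13
Step 4: prey: 30+9-11=28; pred: 13+3-2=14
Step 5: prey: 28+8-11=25; pred: 14+3-2=15
Step 6: prey: 25+7-11=21; pred: 15+3-3=15
Step 7: prey: 21+6-9=18; pred: 15+3-3=15
Step 8: prey: 18+5-8=15; pred: 15+2-3=14

Answer: 15 14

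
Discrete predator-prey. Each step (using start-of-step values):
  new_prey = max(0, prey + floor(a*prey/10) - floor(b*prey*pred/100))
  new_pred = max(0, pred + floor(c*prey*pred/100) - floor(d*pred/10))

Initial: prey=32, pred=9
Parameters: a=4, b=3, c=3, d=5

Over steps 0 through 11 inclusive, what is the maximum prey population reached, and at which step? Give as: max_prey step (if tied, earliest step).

Step 1: prey: 32+12-8=36; pred: 9+8-4=13
Step 2: prey: 36+14-14=36; pred: 13+14-6=21
Step 3: prey: 36+14-22=28; pred: 21+22-10=33
Step 4: prey: 28+11-27=12; pred: 33+27-16=44
Step 5: prey: 12+4-15=1; pred: 44+15-22=37
Step 6: prey: 1+0-1=0; pred: 37+1-18=20
Step 7: prey: 0+0-0=0; pred: 20+0-10=10
Step 8: prey: 0+0-0=0; pred: 10+0-5=5
Step 9: prey: 0+0-0=0; pred: 5+0-2=3
Step 10: prey: 0+0-0=0; pred: 3+0-1=2
Step 11: prey: 0+0-0=0; pred: 2+0-1=1
Max prey = 36 at step 1

Answer: 36 1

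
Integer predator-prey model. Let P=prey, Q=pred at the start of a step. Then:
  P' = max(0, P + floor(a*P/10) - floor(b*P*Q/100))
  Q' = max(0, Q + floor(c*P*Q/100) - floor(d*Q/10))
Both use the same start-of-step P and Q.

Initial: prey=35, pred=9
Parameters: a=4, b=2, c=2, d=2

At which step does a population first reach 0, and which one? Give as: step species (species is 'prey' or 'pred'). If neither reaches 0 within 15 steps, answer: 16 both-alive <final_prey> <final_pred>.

Answer: 5 prey

Derivation:
Step 1: prey: 35+14-6=43; pred: 9+6-1=14
Step 2: prey: 43+17-12=48; pred: 14+12-2=24
Step 3: prey: 48+19-23=44; pred: 24+23-4=43
Step 4: prey: 44+17-37=24; pred: 43+37-8=72
Step 5: prey: 24+9-34=0; pred: 72+34-14=92
First extinction: prey at step 5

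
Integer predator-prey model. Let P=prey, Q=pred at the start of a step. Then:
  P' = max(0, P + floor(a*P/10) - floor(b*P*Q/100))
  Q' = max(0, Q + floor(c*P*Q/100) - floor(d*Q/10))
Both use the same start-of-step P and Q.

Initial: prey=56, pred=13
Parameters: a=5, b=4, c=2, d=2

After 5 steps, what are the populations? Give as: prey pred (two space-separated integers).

Step 1: prey: 56+28-29=55; pred: 13+14-2=25
Step 2: prey: 55+27-55=27; pred: 25+27-5=47
Step 3: prey: 27+13-50=0; pred: 47+25-9=63
Step 4: prey: 0+0-0=0; pred: 63+0-12=51
Step 5: prey: 0+0-0=0; pred: 51+0-10=41

Answer: 0 41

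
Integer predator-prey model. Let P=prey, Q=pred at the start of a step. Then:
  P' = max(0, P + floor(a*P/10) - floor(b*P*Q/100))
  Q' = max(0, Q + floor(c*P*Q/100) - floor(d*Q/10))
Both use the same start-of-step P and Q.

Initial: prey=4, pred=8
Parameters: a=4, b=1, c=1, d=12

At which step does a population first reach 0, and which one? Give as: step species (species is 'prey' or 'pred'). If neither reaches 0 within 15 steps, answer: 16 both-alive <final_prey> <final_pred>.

Answer: 1 pred

Derivation:
Step 1: prey: 4+1-0=5; pred: 8+0-9=0
First extinction: pred at step 1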